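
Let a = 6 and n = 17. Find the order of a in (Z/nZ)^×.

The order of 6 must divide φ(17) = 17 − 1 = 16 = 2^4.
Divisors of 16: 1, 2, 4, 8, 16.
Compute 6^d (mod 17) for the divisors d until we hit 1:
6^1 ≡ 6 (mod 17)
6^2 ≡ 2 (mod 17)
6^4 ≡ 4 (mod 17)
6^8 ≡ 16 (mod 17)
6^16 ≡ 1 (mod 17) ✓
Therefore the multiplicative order of 6 modulo 17 is 16.

16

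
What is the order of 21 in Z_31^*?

Since 21 ∈ (Z/31Z)^×, its order divides φ(31) = 31 − 1 = 30 = 2 · 3 · 5.
Divisors of 30: 1, 2, 3, 5, 6, 10, 15, 30.
Evaluate successive powers at the divisors of 30:
21^1 ≡ 21
21^2 ≡ 7
21^3 ≡ 23
21^5 ≡ 6
21^6 ≡ 2
21^10 ≡ 5
21^15 ≡ 30
21^30 ≡ 1
Therefore the multiplicative order of 21 modulo 31 is 30.

30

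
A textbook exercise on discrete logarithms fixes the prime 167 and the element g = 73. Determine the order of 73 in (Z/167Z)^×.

Since 73 ∈ (Z/167Z)^×, its order divides φ(167) = 167 − 1 = 166 = 2 · 83.
Divisors of 166: 1, 2, 83, 166.
Evaluate successive powers at the divisors of 166:
73^1 ≡ 73 (mod 167)
73^2 ≡ 152 (mod 167)
73^83 ≡ 166 (mod 167)
73^166 ≡ 1 (mod 167) ✓
The smallest such exponent is 166, so the order of 73 is 166.

166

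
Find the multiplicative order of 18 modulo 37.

Since 18 ∈ (Z/37Z)^×, its order divides φ(37) = 37 − 1 = 36 = 2^2 · 3^2.
Divisors of 36: 1, 2, 3, 4, 6, 9, 12, 18, 36.
Check 18^d mod 37 for each divisor in increasing order:
18^1 ≡ 18 (mod 37)
18^2 ≡ 28 (mod 37)
18^3 ≡ 23 (mod 37)
18^4 ≡ 7 (mod 37)
18^6 ≡ 11 (mod 37)
18^9 ≡ 31 (mod 37)
18^12 ≡ 10 (mod 37)
18^18 ≡ 36 (mod 37)
18^36 ≡ 1 (mod 37) ✓
The smallest such exponent is 36, so the order of 18 is 36.

36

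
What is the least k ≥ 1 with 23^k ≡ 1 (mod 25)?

20

ord(23) | φ(25) = φ(5^2) = 5·(5−1) = 20 = 2^2 · 5.
Divisors of 20: 1, 2, 4, 5, 10, 20.
Check 23^d mod 25 for each divisor in increasing order:
23^1 ≡ 23 (mod 25)
23^2 ≡ 4 (mod 25)
23^4 ≡ 16 (mod 25)
23^5 ≡ 18 (mod 25)
23^10 ≡ 24 (mod 25)
23^20 ≡ 1 (mod 25) ✓
Hence ord(23) = 20.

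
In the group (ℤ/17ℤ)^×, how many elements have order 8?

φ(17) = 17 − 1 = 16 = 2^4.
In a cyclic group of order 16, there are φ(d) elements of order d for each divisor d of 16, and zero for non-divisors.
8 = 2^3 divides 16, and φ(8) = 4.

4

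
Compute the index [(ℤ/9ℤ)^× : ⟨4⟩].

Since 4 ∈ (Z/9Z)^×, its order divides φ(9) = φ(3^2) = 3·(3−1) = 6 = 2 · 3.
Divisors of 6: 1, 2, 3, 6.
Evaluate successive powers at the divisors of 6:
4^1 ≡ 4 (mod 9)
4^2 ≡ 7 (mod 9)
4^3 ≡ 1 (mod 9) ✓
The order of 4 is 3, so the subgroup it generates has 3 elements.
Index = |(Z/9Z)^×| / |⟨4⟩| = 6 / 3 = 2.

2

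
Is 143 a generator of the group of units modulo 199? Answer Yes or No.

Yes

φ(199) = 199 − 1 = 198 = 2 · 3^2 · 11.
It suffices to check that the order of 143 is not a proper divisor of 198: compute 143^(198/q) for q ∈ {2, 3, 11}.
143^99 ≡ 198 (mod 199)  [q = 2: ≢ 1 ✓]
143^66 ≡ 106 (mod 199)  [q = 3: ≢ 1 ✓]
143^18 ≡ 114 (mod 199)  [q = 11: ≢ 1 ✓]
None equal 1, so ord_199(143) = 198: 143 is a primitive root.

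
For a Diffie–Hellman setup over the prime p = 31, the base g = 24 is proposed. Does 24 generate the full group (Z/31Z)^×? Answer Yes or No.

Yes

φ(31) = 31 − 1 = 30 = 2 · 3 · 5.
It suffices to check that the order of 24 is not a proper divisor of 30: compute 24^(30/q) for q ∈ {2, 3, 5}.
24^15 ≡ 30 (mod 31)  [q = 2: ≢ 1 ✓]
24^10 ≡ 25 (mod 31)  [q = 3: ≢ 1 ✓]
24^6 ≡ 4 (mod 31)  [q = 5: ≢ 1 ✓]
None equal 1, so ord_31(24) = 30: 24 is a primitive root.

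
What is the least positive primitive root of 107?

φ(107) = 107 − 1 = 106 = 2 · 53.
g is a primitive root iff g^(106/q) ≢ 1 (mod 107) for each prime q ∈ {2, 53}.
g = 2: 2^53 ≡ 106; 2^2 ≡ 4 — none is 1, so 2 is a primitive root.
So 2 is the smallest generator of (Z/107Z)^×.

2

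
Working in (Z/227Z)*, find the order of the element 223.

The order of 223 must divide φ(227) = 227 − 1 = 226 = 2 · 113.
Divisors of 226: 1, 2, 113, 226.
Evaluate successive powers at the divisors of 226:
223^1 ≡ 223 (mod 227)
223^2 ≡ 16 (mod 227)
223^113 ≡ 226 (mod 227)
223^226 ≡ 1 (mod 227) ✓
Hence ord(223) = 226.

226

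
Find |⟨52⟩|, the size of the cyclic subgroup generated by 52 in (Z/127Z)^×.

By Lagrange's theorem, ord_127(52) divides φ(127) = 127 − 1 = 126 = 2 · 3^2 · 7.
Divisors of 126: 1, 2, 3, 6, 7, 9, 14, 18, 21, 42, 63, 126.
Test each divisor d:
52^1 ≡ 52
52^2 ≡ 37
52^3 ≡ 19
52^6 ≡ 107
52^7 ≡ 103
52^9 ≡ 1
Hence ord(52) = 9.

9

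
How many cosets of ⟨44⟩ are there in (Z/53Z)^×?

The order of 44 must divide φ(53) = 53 − 1 = 52 = 2^2 · 13.
Divisors of 52: 1, 2, 4, 13, 26, 52.
Test each divisor d:
44^1 ≡ 44 (mod 53)
44^2 ≡ 28 (mod 53)
44^4 ≡ 42 (mod 53)
44^13 ≡ 1 (mod 53) ✓
The order of 44 is 13, so the subgroup it generates has 13 elements.
The index is φ(53) / ord(44) = 52 / 13 = 4.

4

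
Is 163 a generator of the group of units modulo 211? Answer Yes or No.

No

φ(211) = 211 − 1 = 210 = 2 · 3 · 5 · 7.
163 is a primitive root mod 211 iff 163^(φ(211)/q) ≢ 1 for every prime q | φ(211), i.e. q ∈ {2, 3, 5, 7}.
163^105 ≡ 1 (mod 211)  [q = 2: ≡ 1 ✗]
163^70 ≡ 14 (mod 211)  [q = 3: ≢ 1 ✓]
163^42 ≡ 55 (mod 211)  [q = 5: ≢ 1 ✓]
163^30 ≡ 199 (mod 211)  [q = 7: ≢ 1 ✓]
163^105 ≡ 1 shows ord(163) | 105, strictly less than φ(211); not a primitive root.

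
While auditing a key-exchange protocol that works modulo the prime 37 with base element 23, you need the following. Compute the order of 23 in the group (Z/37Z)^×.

12

ord(23) | φ(37) = 37 − 1 = 36 = 2^2 · 3^2.
Divisors of 36: 1, 2, 3, 4, 6, 9, 12, 18, 36.
Test each divisor d:
23^1 ≡ 23 (mod 37)
23^2 ≡ 11 (mod 37)
23^3 ≡ 31 (mod 37)
23^4 ≡ 10 (mod 37)
23^6 ≡ 36 (mod 37)
23^9 ≡ 6 (mod 37)
23^12 ≡ 1 (mod 37) ✓
So ord_37(23) = 12.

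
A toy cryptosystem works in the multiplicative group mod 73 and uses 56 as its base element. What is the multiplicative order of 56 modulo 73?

By Lagrange's theorem, ord_73(56) divides φ(73) = 73 − 1 = 72 = 2^3 · 3^2.
Divisors of 72: 1, 2, 3, 4, 6, 8, 9, 12, 18, 24, 36, 72.
Compute 56^d (mod 73) for the divisors d until we hit 1:
56^1 ≡ 56
56^2 ≡ 70
56^3 ≡ 51
56^4 ≡ 9
56^6 ≡ 46
56^8 ≡ 8
56^9 ≡ 10
56^12 ≡ 72
56^18 ≡ 27
56^24 ≡ 1
So ord_73(56) = 24.

24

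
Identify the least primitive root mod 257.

3

φ(257) = 257 − 1 = 256 = 2^8.
g is a primitive root iff g^(256/q) ≢ 1 (mod 257) for each prime q ∈ {2}.
g = 2: 2^128 ≡ 1 — hits 1, so not a primitive root.
g = 3: 3^128 ≡ 256 — none is 1, so 3 is a primitive root.
So 3 is the smallest generator of (Z/257Z)^×.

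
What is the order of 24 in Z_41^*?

40

ord(24) | φ(41) = 41 − 1 = 40 = 2^3 · 5.
Divisors of 40: 1, 2, 4, 5, 8, 10, 20, 40.
Evaluate successive powers at the divisors of 40:
24^1 ≡ 24 (mod 41)
24^2 ≡ 2 (mod 41)
24^4 ≡ 4 (mod 41)
24^5 ≡ 14 (mod 41)
24^8 ≡ 16 (mod 41)
24^10 ≡ 32 (mod 41)
24^20 ≡ 40 (mod 41)
24^40 ≡ 1 (mod 41) ✓
Hence ord(24) = 40.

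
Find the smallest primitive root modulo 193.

φ(193) = 193 − 1 = 192 = 2^6 · 3.
Test candidates g = 2, 3, … against the prime factors q ∈ {2, 3} of φ(193): g is a generator iff g^(192/q) ≢ 1 for every such q.
g = 2: 2^96 ≡ 1 — hits 1, so not a primitive root.
g = 3: 3^96 ≡ 1 — hits 1, so not a primitive root.
g = 4: 4^96 ≡ 1 — hits 1, so not a primitive root.
g = 5: 5^96 ≡ 192; 5^64 ≡ 84 — none is 1, so 5 is a primitive root.
The smallest primitive root modulo 193 is 5.

5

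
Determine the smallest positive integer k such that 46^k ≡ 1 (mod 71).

The order of 46 must divide φ(71) = 71 − 1 = 70 = 2 · 5 · 7.
Divisors of 70: 1, 2, 5, 7, 10, 14, 35, 70.
Test each divisor d:
46^1 ≡ 46 (mod 71)
46^2 ≡ 57 (mod 71)
46^5 ≡ 70 (mod 71)
46^7 ≡ 14 (mod 71)
46^10 ≡ 1 (mod 71) ✓
The smallest such exponent is 10, so the order of 46 is 10.

10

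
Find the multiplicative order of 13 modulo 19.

Since 13 ∈ (Z/19Z)^×, its order divides φ(19) = 19 − 1 = 18 = 2 · 3^2.
Divisors of 18: 1, 2, 3, 6, 9, 18.
Compute 13^d (mod 19) for the divisors d until we hit 1:
13^1 ≡ 13
13^2 ≡ 17
13^3 ≡ 12
13^6 ≡ 11
13^9 ≡ 18
13^18 ≡ 1
The smallest such exponent is 18, so the order of 13 is 18.

18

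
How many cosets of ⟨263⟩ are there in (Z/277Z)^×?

1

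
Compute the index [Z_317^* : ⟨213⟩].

ord(213) | φ(317) = 317 − 1 = 316 = 2^2 · 79.
Divisors of 316: 1, 2, 4, 79, 158, 316.
Check 213^d mod 317 for each divisor in increasing order:
213^1 ≡ 213
213^2 ≡ 38
213^4 ≡ 176
213^79 ≡ 316
213^158 ≡ 1
Thus |⟨213⟩| = ord(213) = 158.
[(Z/317Z)^× : ⟨213⟩] = 316/158 = 2.

2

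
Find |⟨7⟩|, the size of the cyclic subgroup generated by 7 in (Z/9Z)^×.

3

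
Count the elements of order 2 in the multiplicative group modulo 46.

1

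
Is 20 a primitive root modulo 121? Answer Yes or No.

No

φ(121) = φ(11^2) = 11·(11−1) = 110 = 2 · 5 · 11.
20 is a primitive root mod 121 iff 20^(φ(121)/q) ≢ 1 for every prime q | φ(121), i.e. q ∈ {2, 5, 11}.
20^55 ≡ 1 (mod 121)  [q = 2: ≡ 1 ✗]
20^22 ≡ 81 (mod 121)  [q = 5: ≢ 1 ✓]
20^10 ≡ 67 (mod 121)  [q = 11: ≢ 1 ✓]
The check at q = 2 fails, so 20 generates a proper subgroup.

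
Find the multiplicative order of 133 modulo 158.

78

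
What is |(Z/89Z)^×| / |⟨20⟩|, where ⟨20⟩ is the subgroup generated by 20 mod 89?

2

Since 20 ∈ (Z/89Z)^×, its order divides φ(89) = 89 − 1 = 88 = 2^3 · 11.
Divisors of 88: 1, 2, 4, 8, 11, 22, 44, 88.
Check 20^d mod 89 for each divisor in increasing order:
20^1 ≡ 20
20^2 ≡ 44
20^4 ≡ 67
20^8 ≡ 39
20^11 ≡ 55
20^22 ≡ 88
20^44 ≡ 1
Thus |⟨20⟩| = ord(20) = 44.
The index is φ(89) / ord(20) = 88 / 44 = 2.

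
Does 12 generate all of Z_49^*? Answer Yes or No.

Yes

φ(49) = φ(7^2) = 7·(7−1) = 42 = 2 · 3 · 7.
An element g generates (Z/49Z)^× iff g^(42/q) ≢ 1 (mod 49) for each prime q ∈ {2, 3, 7}.
12^21 ≡ 48 (mod 49)  [q = 2: ≢ 1 ✓]
12^14 ≡ 18 (mod 49)  [q = 3: ≢ 1 ✓]
12^6 ≡ 22 (mod 49)  [q = 7: ≢ 1 ✓]
Every test exponent gives a nontrivial residue, hence 12 generates the full group.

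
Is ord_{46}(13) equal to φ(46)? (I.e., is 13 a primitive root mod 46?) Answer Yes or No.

No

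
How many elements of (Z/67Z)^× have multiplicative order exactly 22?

10

φ(67) = 67 − 1 = 66 = 2 · 3 · 11.
In a cyclic group of order 66, there are φ(d) elements of order d for each divisor d of 66, and zero for non-divisors.
22 = 2 · 11 divides 66, and φ(22) = 10.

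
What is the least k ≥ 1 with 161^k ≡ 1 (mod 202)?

20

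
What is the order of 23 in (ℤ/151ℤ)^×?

ord(23) | φ(151) = 151 − 1 = 150 = 2 · 3 · 5^2.
Divisors of 150: 1, 2, 3, 5, 6, 10, 15, 25, 30, 50, 75, 150.
Check 23^d mod 151 for each divisor in increasing order:
23^1 ≡ 23 (mod 151)
23^2 ≡ 76 (mod 151)
23^3 ≡ 87 (mod 151)
23^5 ≡ 119 (mod 151)
23^6 ≡ 19 (mod 151)
23^10 ≡ 118 (mod 151)
23^15 ≡ 150 (mod 151)
23^25 ≡ 33 (mod 151)
23^30 ≡ 1 (mod 151) ✓
The smallest such exponent is 30, so the order of 23 is 30.

30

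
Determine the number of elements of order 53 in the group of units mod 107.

52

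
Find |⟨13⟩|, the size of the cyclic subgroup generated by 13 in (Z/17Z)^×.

ord(13) | φ(17) = 17 − 1 = 16 = 2^4.
Divisors of 16: 1, 2, 4, 8, 16.
Test each divisor d:
13^1 ≡ 13
13^2 ≡ 16
13^4 ≡ 1
Therefore the multiplicative order of 13 modulo 17 is 4.

4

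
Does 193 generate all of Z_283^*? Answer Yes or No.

Yes

φ(283) = 283 − 1 = 282 = 2 · 3 · 47.
It suffices to check that the order of 193 is not a proper divisor of 282: compute 193^(282/q) for q ∈ {2, 3, 47}.
193^141 ≡ 282 (mod 283)  [q = 2: ≢ 1 ✓]
193^94 ≡ 238 (mod 283)  [q = 3: ≢ 1 ✓]
193^6 ≡ 64 (mod 283)  [q = 47: ≢ 1 ✓]
None equal 1, so ord_283(193) = 282: 193 is a primitive root.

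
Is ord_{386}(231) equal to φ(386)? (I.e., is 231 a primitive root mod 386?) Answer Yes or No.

Yes

φ(386) = φ(2)·φ(193) = 1·192 = 192 = 2^6 · 3.
231 is a primitive root mod 386 iff 231^(φ(386)/q) ≢ 1 for every prime q | φ(386), i.e. q ∈ {2, 3}.
231^96 ≡ 385 (mod 386)  [q = 2: ≢ 1 ✓]
231^64 ≡ 301 (mod 386)  [q = 3: ≢ 1 ✓]
Every test exponent gives a nontrivial residue, hence 231 generates the full group.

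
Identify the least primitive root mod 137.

3

φ(137) = 137 − 1 = 136 = 2^3 · 17.
Test candidates g = 2, 3, … against the prime factors q ∈ {2, 17} of φ(137): g is a generator iff g^(136/q) ≢ 1 for every such q.
g = 2: 2^68 ≡ 1 — hits 1, so not a primitive root.
g = 3: 3^68 ≡ 136; 3^8 ≡ 122 — none is 1, so 3 is a primitive root.
The smallest primitive root modulo 137 is 3.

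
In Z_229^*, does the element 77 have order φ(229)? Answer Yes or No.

Yes

φ(229) = 229 − 1 = 228 = 2^2 · 3 · 19.
77 is a primitive root mod 229 iff 77^(φ(229)/q) ≢ 1 for every prime q | φ(229), i.e. q ∈ {2, 3, 19}.
77^114 ≡ 228 (mod 229)  [q = 2: ≢ 1 ✓]
77^76 ≡ 94 (mod 229)  [q = 3: ≢ 1 ✓]
77^12 ≡ 61 (mod 229)  [q = 19: ≢ 1 ✓]
All checks pass, so 77 has order 228 and is a primitive root modulo 229.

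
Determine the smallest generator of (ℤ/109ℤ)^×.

φ(109) = 109 − 1 = 108 = 2^2 · 3^3.
Test candidates g = 2, 3, … against the prime factors q ∈ {2, 3} of φ(109): g is a generator iff g^(108/q) ≢ 1 for every such q.
g = 2: 2^54 ≡ 108; 2^36 ≡ 1 — hits 1, so not a primitive root.
g = 3: 3^54 ≡ 1 — hits 1, so not a primitive root.
g = 4: 4^54 ≡ 1 — hits 1, so not a primitive root.
g = 5: 5^54 ≡ 1 — hits 1, so not a primitive root.
g = 6: 6^54 ≡ 108; 6^36 ≡ 63 — none is 1, so 6 is a primitive root.
The smallest primitive root modulo 109 is 6.

6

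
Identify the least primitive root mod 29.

φ(29) = 29 − 1 = 28 = 2^2 · 7.
g is a primitive root iff g^(28/q) ≢ 1 (mod 29) for each prime q ∈ {2, 7}.
g = 2: 2^14 ≡ 28; 2^4 ≡ 16 — none is 1, so 2 is a primitive root.
Hence the least primitive root of 29 is 2.

2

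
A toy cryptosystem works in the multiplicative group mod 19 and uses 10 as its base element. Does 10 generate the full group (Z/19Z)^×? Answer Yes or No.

Yes

φ(19) = 19 − 1 = 18 = 2 · 3^2.
Test 10^(18/q) mod 19 for each prime factor q of 18:
10^9 ≡ 18 (mod 19)  [q = 2: ≢ 1 ✓]
10^6 ≡ 11 (mod 19)  [q = 3: ≢ 1 ✓]
All checks pass, so 10 has order 18 and is a primitive root modulo 19.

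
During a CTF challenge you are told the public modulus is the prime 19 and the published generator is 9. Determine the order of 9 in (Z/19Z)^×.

By Lagrange's theorem, ord_19(9) divides φ(19) = 19 − 1 = 18 = 2 · 3^2.
Divisors of 18: 1, 2, 3, 6, 9, 18.
Check 9^d mod 19 for each divisor in increasing order:
9^1 ≡ 9
9^2 ≡ 5
9^3 ≡ 7
9^6 ≡ 11
9^9 ≡ 1
So ord_19(9) = 9.

9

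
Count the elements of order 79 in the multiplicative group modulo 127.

φ(127) = 127 − 1 = 126 = 2 · 3^2 · 7.
Since (Z/127Z)^× is cyclic of order 126, the number of elements of order d is φ(d) when d | 126 and 0 otherwise.
Since 79 ∤ 126, the count is 0.

0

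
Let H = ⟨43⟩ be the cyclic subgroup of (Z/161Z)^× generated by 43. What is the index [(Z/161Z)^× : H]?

ord(43) | φ(161) = φ(7·23) = (7−1)·(23−1) = 6·22 = 132 = 2^2 · 3 · 11.
Divisors of 132: 1, 2, 3, 4, 6, 11, 12, 22, 33, 44, 66, 132.
Compute 43^d (mod 161) for the divisors d until we hit 1:
43^1 ≡ 43
43^2 ≡ 78
43^3 ≡ 134
43^4 ≡ 127
43^6 ≡ 85
43^11 ≡ 22
43^12 ≡ 141
43^22 ≡ 1
Thus |⟨43⟩| = ord(43) = 22.
[(Z/161Z)^× : ⟨43⟩] = 132/22 = 6.

6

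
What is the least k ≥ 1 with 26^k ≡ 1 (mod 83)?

The order of 26 must divide φ(83) = 83 − 1 = 82 = 2 · 41.
Divisors of 82: 1, 2, 41, 82.
Evaluate successive powers at the divisors of 82:
26^1 ≡ 26 (mod 83)
26^2 ≡ 12 (mod 83)
26^41 ≡ 1 (mod 83) ✓
The smallest such exponent is 41, so the order of 26 is 41.

41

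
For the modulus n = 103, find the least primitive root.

5

φ(103) = 103 − 1 = 102 = 2 · 3 · 17.
Test candidates g = 2, 3, … against the prime factors q ∈ {2, 3, 17} of φ(103): g is a generator iff g^(102/q) ≢ 1 for every such q.
g = 2: 2^51 ≡ 1 — hits 1, so not a primitive root.
g = 3: 3^51 ≡ 102; 3^34 ≡ 1 — hits 1, so not a primitive root.
g = 4: 4^51 ≡ 1 — hits 1, so not a primitive root.
g = 5: 5^51 ≡ 102; 5^34 ≡ 56; 5^6 ≡ 72 — none is 1, so 5 is a primitive root.
Hence the least primitive root of 103 is 5.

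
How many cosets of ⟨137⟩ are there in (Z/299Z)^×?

ord(137) | φ(299) = φ(13·23) = (13−1)·(23−1) = 12·22 = 264 = 2^3 · 3 · 11.
Divisors of 264: 1, 2, 3, 4, 6, 8, 11, 12, 22, 24, 33, 44, 66, 88, 132, 264.
Evaluate successive powers at the divisors of 264:
137^1 ≡ 137 (mod 299)
137^2 ≡ 231 (mod 299)
137^3 ≡ 252 (mod 299)
137^4 ≡ 139 (mod 299)
137^6 ≡ 116 (mod 299)
137^8 ≡ 185 (mod 299)
137^11 ≡ 275 (mod 299)
137^12 ≡ 1 (mod 299) ✓
Thus |⟨137⟩| = ord(137) = 12.
Index = |(Z/299Z)^×| / |⟨137⟩| = 264 / 12 = 22.

22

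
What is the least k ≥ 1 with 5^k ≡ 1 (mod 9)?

6

By Lagrange's theorem, ord_9(5) divides φ(9) = φ(3^2) = 3·(3−1) = 6 = 2 · 3.
Divisors of 6: 1, 2, 3, 6.
Evaluate successive powers at the divisors of 6:
5^1 ≡ 5
5^2 ≡ 7
5^3 ≡ 8
5^6 ≡ 1
Therefore the multiplicative order of 5 modulo 9 is 6.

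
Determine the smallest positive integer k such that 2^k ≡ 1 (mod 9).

6

ord(2) | φ(9) = φ(3^2) = 3·(3−1) = 6 = 2 · 3.
Divisors of 6: 1, 2, 3, 6.
Evaluate successive powers at the divisors of 6:
2^1 ≡ 2
2^2 ≡ 4
2^3 ≡ 8
2^6 ≡ 1
Hence ord(2) = 6.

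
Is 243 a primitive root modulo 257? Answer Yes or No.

Yes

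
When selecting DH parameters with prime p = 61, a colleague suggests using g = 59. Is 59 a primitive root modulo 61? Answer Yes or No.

Yes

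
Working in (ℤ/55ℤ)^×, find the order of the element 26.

By Lagrange's theorem, ord_55(26) divides φ(55) = φ(5·11) = (5−1)·(11−1) = 4·10 = 40 = 2^3 · 5.
Divisors of 40: 1, 2, 4, 5, 8, 10, 20, 40.
Test each divisor d:
26^1 ≡ 26
26^2 ≡ 16
26^4 ≡ 36
26^5 ≡ 1
The smallest such exponent is 5, so the order of 26 is 5.

5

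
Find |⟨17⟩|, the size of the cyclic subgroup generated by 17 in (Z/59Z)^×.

ord(17) | φ(59) = 59 − 1 = 58 = 2 · 29.
Divisors of 58: 1, 2, 29, 58.
Compute 17^d (mod 59) for the divisors d until we hit 1:
17^1 ≡ 17 (mod 59)
17^2 ≡ 53 (mod 59)
17^29 ≡ 1 (mod 59) ✓
Therefore the multiplicative order of 17 modulo 59 is 29.

29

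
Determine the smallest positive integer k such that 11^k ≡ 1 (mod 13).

By Lagrange's theorem, ord_13(11) divides φ(13) = 13 − 1 = 12 = 2^2 · 3.
Divisors of 12: 1, 2, 3, 4, 6, 12.
Check 11^d mod 13 for each divisor in increasing order:
11^1 ≡ 11
11^2 ≡ 4
11^3 ≡ 5
11^4 ≡ 3
11^6 ≡ 12
11^12 ≡ 1
The smallest such exponent is 12, so the order of 11 is 12.

12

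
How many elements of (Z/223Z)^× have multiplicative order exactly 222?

72

φ(223) = 223 − 1 = 222 = 2 · 3 · 37.
In a cyclic group of order 222, there are φ(d) elements of order d for each divisor d of 222, and zero for non-divisors.
222 = 2 · 3 · 37 divides 222, and φ(222) = 72.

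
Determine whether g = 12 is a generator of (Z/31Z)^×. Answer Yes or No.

φ(31) = 31 − 1 = 30 = 2 · 3 · 5.
12 is a primitive root mod 31 iff 12^(φ(31)/q) ≢ 1 for every prime q | φ(31), i.e. q ∈ {2, 3, 5}.
12^15 ≡ 30 (mod 31)  [q = 2: ≢ 1 ✓]
12^10 ≡ 25 (mod 31)  [q = 3: ≢ 1 ✓]
12^6 ≡ 2 (mod 31)  [q = 5: ≢ 1 ✓]
Every test exponent gives a nontrivial residue, hence 12 generates the full group.

Yes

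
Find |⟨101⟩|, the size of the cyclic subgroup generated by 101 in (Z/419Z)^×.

ord(101) | φ(419) = 419 − 1 = 418 = 2 · 11 · 19.
Divisors of 418: 1, 2, 11, 19, 22, 38, 209, 418.
Test each divisor d:
101^1 ≡ 101 (mod 419)
101^2 ≡ 145 (mod 419)
101^11 ≡ 211 (mod 419)
101^19 ≡ 267 (mod 419)
101^22 ≡ 107 (mod 419)
101^38 ≡ 59 (mod 419)
101^209 ≡ 418 (mod 419)
101^418 ≡ 1 (mod 419) ✓
Hence ord(101) = 418.

418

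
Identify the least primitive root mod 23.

5

φ(23) = 23 − 1 = 22 = 2 · 11.
Test candidates g = 2, 3, … against the prime factors q ∈ {2, 11} of φ(23): g is a generator iff g^(22/q) ≢ 1 for every such q.
g = 2: 2^11 ≡ 1 — hits 1, so not a primitive root.
g = 3: 3^11 ≡ 1 — hits 1, so not a primitive root.
g = 4: 4^11 ≡ 1 — hits 1, so not a primitive root.
g = 5: 5^11 ≡ 22; 5^2 ≡ 2 — none is 1, so 5 is a primitive root.
So 5 is the smallest generator of (Z/23Z)^×.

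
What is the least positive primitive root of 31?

3

φ(31) = 31 − 1 = 30 = 2 · 3 · 5.
Test candidates g = 2, 3, … against the prime factors q ∈ {2, 3, 5} of φ(31): g is a generator iff g^(30/q) ≢ 1 for every such q.
g = 2: 2^15 ≡ 1 — hits 1, so not a primitive root.
g = 3: 3^15 ≡ 30; 3^10 ≡ 25; 3^6 ≡ 16 — none is 1, so 3 is a primitive root.
Hence the least primitive root of 31 is 3.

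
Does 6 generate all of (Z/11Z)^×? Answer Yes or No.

φ(11) = 11 − 1 = 10 = 2 · 5.
6 is a primitive root mod 11 iff 6^(φ(11)/q) ≢ 1 for every prime q | φ(11), i.e. q ∈ {2, 5}.
6^5 ≡ 10 (mod 11)  [q = 2: ≢ 1 ✓]
6^2 ≡ 3 (mod 11)  [q = 5: ≢ 1 ✓]
None equal 1, so ord_11(6) = 10: 6 is a primitive root.

Yes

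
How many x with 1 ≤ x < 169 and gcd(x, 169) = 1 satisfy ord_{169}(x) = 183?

φ(169) = φ(13^2) = 13·(13−1) = 156 = 2^2 · 3 · 13.
In a cyclic group of order 156, there are φ(d) elements of order d for each divisor d of 156, and zero for non-divisors.
Since 183 ∤ 156, the count is 0.

0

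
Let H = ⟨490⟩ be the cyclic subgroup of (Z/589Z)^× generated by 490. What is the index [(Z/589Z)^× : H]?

The order of 490 must divide φ(589) = φ(19·31) = (19−1)·(31−1) = 18·30 = 540 = 2^2 · 3^3 · 5.
Divisors of 540: 1, 2, 3, 4, 5, 6, 9, 10, 12, 15, 18, 20, 27, 30, 36, 45, 54, 60, 90, 108, 135, 180, 270, 540.
Test each divisor d:
490^1 ≡ 490
490^2 ≡ 377
490^3 ≡ 373
490^4 ≡ 180
490^5 ≡ 439
490^6 ≡ 125
490^9 ≡ 94
490^10 ≡ 118
490^12 ≡ 311
490^15 ≡ 559
490^18 ≡ 1
So ord_589(490) = 18, hence |⟨490⟩| = 18.
The index is φ(589) / ord(490) = 540 / 18 = 30.

30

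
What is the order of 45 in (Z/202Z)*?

The order of 45 must divide φ(202) = φ(2)·φ(101) = 1·100 = 100 = 2^2 · 5^2.
Divisors of 100: 1, 2, 4, 5, 10, 20, 25, 50, 100.
Compute 45^d (mod 202) for the divisors d until we hit 1:
45^1 ≡ 45
45^2 ≡ 5
45^4 ≡ 25
45^5 ≡ 115
45^10 ≡ 95
45^20 ≡ 137
45^25 ≡ 201
45^50 ≡ 1
The smallest such exponent is 50, so the order of 45 is 50.

50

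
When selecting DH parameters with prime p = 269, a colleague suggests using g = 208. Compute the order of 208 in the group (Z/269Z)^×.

134

Since 208 ∈ (Z/269Z)^×, its order divides φ(269) = 269 − 1 = 268 = 2^2 · 67.
Divisors of 268: 1, 2, 4, 67, 134, 268.
Test each divisor d:
208^1 ≡ 208
208^2 ≡ 224
208^4 ≡ 142
208^67 ≡ 268
208^134 ≡ 1
Hence ord(208) = 134.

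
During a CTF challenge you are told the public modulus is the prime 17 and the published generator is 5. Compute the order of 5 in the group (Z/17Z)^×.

Since 5 ∈ (Z/17Z)^×, its order divides φ(17) = 17 − 1 = 16 = 2^4.
Divisors of 16: 1, 2, 4, 8, 16.
Compute 5^d (mod 17) for the divisors d until we hit 1:
5^1 ≡ 5
5^2 ≡ 8
5^4 ≡ 13
5^8 ≡ 16
5^16 ≡ 1
Therefore the multiplicative order of 5 modulo 17 is 16.

16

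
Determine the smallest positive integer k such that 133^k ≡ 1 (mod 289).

272

Since 133 ∈ (Z/289Z)^×, its order divides φ(289) = φ(17^2) = 17·(17−1) = 272 = 2^4 · 17.
Divisors of 272: 1, 2, 4, 8, 16, 17, 34, 68, 136, 272.
Compute 133^d (mod 289) for the divisors d until we hit 1:
133^1 ≡ 133 (mod 289)
133^2 ≡ 60 (mod 289)
133^4 ≡ 132 (mod 289)
133^8 ≡ 84 (mod 289)
133^16 ≡ 120 (mod 289)
133^17 ≡ 65 (mod 289)
133^34 ≡ 179 (mod 289)
133^68 ≡ 251 (mod 289)
133^136 ≡ 288 (mod 289)
133^272 ≡ 1 (mod 289) ✓
So ord_289(133) = 272.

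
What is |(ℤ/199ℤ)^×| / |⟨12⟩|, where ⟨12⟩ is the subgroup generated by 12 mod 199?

3

ord(12) | φ(199) = 199 − 1 = 198 = 2 · 3^2 · 11.
Divisors of 198: 1, 2, 3, 6, 9, 11, 18, 22, 33, 66, 99, 198.
Compute 12^d (mod 199) for the divisors d until we hit 1:
12^1 ≡ 12 (mod 199)
12^2 ≡ 144 (mod 199)
12^3 ≡ 136 (mod 199)
12^6 ≡ 188 (mod 199)
12^9 ≡ 96 (mod 199)
12^11 ≡ 93 (mod 199)
12^18 ≡ 62 (mod 199)
12^22 ≡ 92 (mod 199)
12^33 ≡ 198 (mod 199)
12^66 ≡ 1 (mod 199) ✓
Thus |⟨12⟩| = ord(12) = 66.
The index is φ(199) / ord(12) = 198 / 66 = 3.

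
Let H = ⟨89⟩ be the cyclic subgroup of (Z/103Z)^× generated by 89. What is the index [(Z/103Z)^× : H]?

The order of 89 must divide φ(103) = 103 − 1 = 102 = 2 · 3 · 17.
Divisors of 102: 1, 2, 3, 6, 17, 34, 51, 102.
Check 89^d mod 103 for each divisor in increasing order:
89^1 ≡ 89 (mod 103)
89^2 ≡ 93 (mod 103)
89^3 ≡ 37 (mod 103)
89^6 ≡ 30 (mod 103)
89^17 ≡ 102 (mod 103)
89^34 ≡ 1 (mod 103) ✓
The order of 89 is 34, so the subgroup it generates has 34 elements.
Index = |(Z/103Z)^×| / |⟨89⟩| = 102 / 34 = 3.

3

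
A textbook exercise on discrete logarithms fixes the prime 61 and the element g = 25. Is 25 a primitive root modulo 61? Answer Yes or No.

No

φ(61) = 61 − 1 = 60 = 2^2 · 3 · 5.
It suffices to check that the order of 25 is not a proper divisor of 60: compute 25^(60/q) for q ∈ {2, 3, 5}.
25^30 ≡ 1 (mod 61)  [q = 2: ≡ 1 ✗]
25^20 ≡ 13 (mod 61)  [q = 3: ≢ 1 ✓]
25^12 ≡ 34 (mod 61)  [q = 5: ≢ 1 ✓]
Since 25^30 ≡ 1, the order of 25 divides 30 < 60, so 25 is not a primitive root.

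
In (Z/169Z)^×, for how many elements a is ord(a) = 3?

2

φ(169) = φ(13^2) = 13·(13−1) = 156 = 2^2 · 3 · 13.
Since (Z/169Z)^× is cyclic of order 156, the number of elements of order d is φ(d) when d | 156 and 0 otherwise.
3 | 156, and φ(3) = 3 − 1 = 2.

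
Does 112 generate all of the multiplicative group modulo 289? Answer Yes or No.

φ(289) = φ(17^2) = 17·(17−1) = 272 = 2^4 · 17.
112 is a primitive root mod 289 iff 112^(φ(289)/q) ≢ 1 for every prime q | φ(289), i.e. q ∈ {2, 17}.
112^136 ≡ 288 (mod 289)  [q = 2: ≢ 1 ✓]
112^16 ≡ 69 (mod 289)  [q = 17: ≢ 1 ✓]
None equal 1, so ord_289(112) = 272: 112 is a primitive root.

Yes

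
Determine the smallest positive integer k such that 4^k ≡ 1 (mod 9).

3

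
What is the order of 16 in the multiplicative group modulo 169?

The order of 16 must divide φ(169) = φ(13^2) = 13·(13−1) = 156 = 2^2 · 3 · 13.
Divisors of 156: 1, 2, 3, 4, 6, 12, 13, 26, 39, 52, 78, 156.
Evaluate successive powers at the divisors of 156:
16^1 ≡ 16 (mod 169)
16^2 ≡ 87 (mod 169)
16^3 ≡ 40 (mod 169)
16^4 ≡ 133 (mod 169)
16^6 ≡ 79 (mod 169)
16^12 ≡ 157 (mod 169)
16^13 ≡ 146 (mod 169)
16^26 ≡ 22 (mod 169)
16^39 ≡ 1 (mod 169) ✓
The smallest such exponent is 39, so the order of 16 is 39.

39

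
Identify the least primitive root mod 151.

φ(151) = 151 − 1 = 150 = 2 · 3 · 5^2.
g is a primitive root iff g^(150/q) ≢ 1 (mod 151) for each prime q ∈ {2, 3, 5}.
g = 2: 2^75 ≡ 1 — hits 1, so not a primitive root.
g = 3: 3^75 ≡ 150; 3^50 ≡ 1 — hits 1, so not a primitive root.
g = 4: 4^75 ≡ 1 — hits 1, so not a primitive root.
g = 5: 5^75 ≡ 1 — hits 1, so not a primitive root.
g = 6: 6^75 ≡ 150; 6^50 ≡ 32; 6^30 ≡ 59 — none is 1, so 6 is a primitive root.
So 6 is the smallest generator of (Z/151Z)^×.

6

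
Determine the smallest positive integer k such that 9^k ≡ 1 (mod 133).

9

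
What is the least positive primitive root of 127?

φ(127) = 127 − 1 = 126 = 2 · 3^2 · 7.
Test candidates g = 2, 3, … against the prime factors q ∈ {2, 3, 7} of φ(127): g is a generator iff g^(126/q) ≢ 1 for every such q.
g = 2: 2^63 ≡ 1 — hits 1, so not a primitive root.
g = 3: 3^63 ≡ 126; 3^42 ≡ 107; 3^18 ≡ 4 — none is 1, so 3 is a primitive root.
Hence the least primitive root of 127 is 3.

3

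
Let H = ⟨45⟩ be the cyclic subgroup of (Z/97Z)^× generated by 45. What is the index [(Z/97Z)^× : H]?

3

ord(45) | φ(97) = 97 − 1 = 96 = 2^5 · 3.
Divisors of 96: 1, 2, 3, 4, 6, 8, 12, 16, 24, 32, 48, 96.
Evaluate successive powers at the divisors of 96:
45^1 ≡ 45 (mod 97)
45^2 ≡ 85 (mod 97)
45^3 ≡ 42 (mod 97)
45^4 ≡ 47 (mod 97)
45^6 ≡ 18 (mod 97)
45^8 ≡ 75 (mod 97)
45^12 ≡ 33 (mod 97)
45^16 ≡ 96 (mod 97)
45^24 ≡ 22 (mod 97)
45^32 ≡ 1 (mod 97) ✓
The order of 45 is 32, so the subgroup it generates has 32 elements.
[(Z/97Z)^× : ⟨45⟩] = 96/32 = 3.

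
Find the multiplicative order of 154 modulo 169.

ord(154) | φ(169) = φ(13^2) = 13·(13−1) = 156 = 2^2 · 3 · 13.
Divisors of 156: 1, 2, 3, 4, 6, 12, 13, 26, 39, 52, 78, 156.
Compute 154^d (mod 169) for the divisors d until we hit 1:
154^1 ≡ 154
154^2 ≡ 56
154^3 ≡ 5
154^4 ≡ 94
154^6 ≡ 25
154^12 ≡ 118
154^13 ≡ 89
154^26 ≡ 147
154^39 ≡ 70
154^52 ≡ 146
154^78 ≡ 168
154^156 ≡ 1
Therefore the multiplicative order of 154 modulo 169 is 156.

156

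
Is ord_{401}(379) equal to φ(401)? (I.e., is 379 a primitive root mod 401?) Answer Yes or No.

No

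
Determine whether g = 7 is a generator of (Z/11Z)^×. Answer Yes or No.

φ(11) = 11 − 1 = 10 = 2 · 5.
7 is a primitive root mod 11 iff 7^(φ(11)/q) ≢ 1 for every prime q | φ(11), i.e. q ∈ {2, 5}.
7^5 ≡ 10 (mod 11)  [q = 2: ≢ 1 ✓]
7^2 ≡ 5 (mod 11)  [q = 5: ≢ 1 ✓]
None equal 1, so ord_11(7) = 10: 7 is a primitive root.

Yes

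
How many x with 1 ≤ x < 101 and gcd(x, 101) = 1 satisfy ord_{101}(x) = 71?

0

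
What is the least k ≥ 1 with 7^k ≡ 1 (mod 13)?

12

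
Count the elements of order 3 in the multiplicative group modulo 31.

2

φ(31) = 31 − 1 = 30 = 2 · 3 · 5.
(Z/31Z)^× is cyclic (|G| = 30); a cyclic group of order m has exactly φ(d) elements of each order d | m, and none otherwise.
3 | 30, and φ(3) = 3 − 1 = 2.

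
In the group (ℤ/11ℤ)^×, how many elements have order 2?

φ(11) = 11 − 1 = 10 = 2 · 5.
(Z/11Z)^× is cyclic (|G| = 10); a cyclic group of order m has exactly φ(d) elements of each order d | m, and none otherwise.
2 | 10, and φ(2) = 2 − 1 = 1.

1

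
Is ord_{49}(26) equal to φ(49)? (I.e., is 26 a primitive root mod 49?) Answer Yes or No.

φ(49) = φ(7^2) = 7·(7−1) = 42 = 2 · 3 · 7.
26 is a primitive root mod 49 iff 26^(φ(49)/q) ≢ 1 for every prime q | φ(49), i.e. q ∈ {2, 3, 7}.
26^21 ≡ 48 (mod 49)  [q = 2: ≢ 1 ✓]
26^14 ≡ 18 (mod 49)  [q = 3: ≢ 1 ✓]
26^6 ≡ 29 (mod 49)  [q = 7: ≢ 1 ✓]
All checks pass, so 26 has order 42 and is a primitive root modulo 49.

Yes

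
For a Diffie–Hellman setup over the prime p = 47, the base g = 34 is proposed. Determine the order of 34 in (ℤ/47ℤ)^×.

23

ord(34) | φ(47) = 47 − 1 = 46 = 2 · 23.
Divisors of 46: 1, 2, 23, 46.
Test each divisor d:
34^1 ≡ 34 (mod 47)
34^2 ≡ 28 (mod 47)
34^23 ≡ 1 (mod 47) ✓
Therefore the multiplicative order of 34 modulo 47 is 23.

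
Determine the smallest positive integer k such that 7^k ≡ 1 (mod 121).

The order of 7 must divide φ(121) = φ(11^2) = 11·(11−1) = 110 = 2 · 5 · 11.
Divisors of 110: 1, 2, 5, 10, 11, 22, 55, 110.
Check 7^d mod 121 for each divisor in increasing order:
7^1 ≡ 7 (mod 121)
7^2 ≡ 49 (mod 121)
7^5 ≡ 109 (mod 121)
7^10 ≡ 23 (mod 121)
7^11 ≡ 40 (mod 121)
7^22 ≡ 27 (mod 121)
7^55 ≡ 120 (mod 121)
7^110 ≡ 1 (mod 121) ✓
Hence ord(7) = 110.

110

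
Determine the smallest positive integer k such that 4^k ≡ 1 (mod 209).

ord(4) | φ(209) = φ(11·19) = (11−1)·(19−1) = 10·18 = 180 = 2^2 · 3^2 · 5.
Divisors of 180: 1, 2, 3, 4, 5, 6, 9, 10, 12, 15, 18, 20, 30, 36, 45, 60, 90, 180.
Evaluate successive powers at the divisors of 180:
4^1 ≡ 4 (mod 209)
4^2 ≡ 16 (mod 209)
4^3 ≡ 64 (mod 209)
4^4 ≡ 47 (mod 209)
4^5 ≡ 188 (mod 209)
4^6 ≡ 125 (mod 209)
4^9 ≡ 58 (mod 209)
4^10 ≡ 23 (mod 209)
4^12 ≡ 159 (mod 209)
4^15 ≡ 144 (mod 209)
4^18 ≡ 20 (mod 209)
4^20 ≡ 111 (mod 209)
4^30 ≡ 45 (mod 209)
4^36 ≡ 191 (mod 209)
4^45 ≡ 1 (mod 209) ✓
The smallest such exponent is 45, so the order of 4 is 45.

45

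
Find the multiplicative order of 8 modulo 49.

By Lagrange's theorem, ord_49(8) divides φ(49) = φ(7^2) = 7·(7−1) = 42 = 2 · 3 · 7.
Divisors of 42: 1, 2, 3, 6, 7, 14, 21, 42.
Check 8^d mod 49 for each divisor in increasing order:
8^1 ≡ 8 (mod 49)
8^2 ≡ 15 (mod 49)
8^3 ≡ 22 (mod 49)
8^6 ≡ 43 (mod 49)
8^7 ≡ 1 (mod 49) ✓
The smallest such exponent is 7, so the order of 8 is 7.

7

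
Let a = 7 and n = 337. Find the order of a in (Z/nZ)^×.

56

The order of 7 must divide φ(337) = 337 − 1 = 336 = 2^4 · 3 · 7.
Divisors of 336: 1, 2, 3, 4, 6, 7, 8, 12, 14, 16, 21, 24, 28, 42, 48, 56, 84, 112, 168, 336.
Check 7^d mod 337 for each divisor in increasing order:
7^1 ≡ 7 (mod 337)
7^2 ≡ 49 (mod 337)
7^3 ≡ 6 (mod 337)
7^4 ≡ 42 (mod 337)
7^6 ≡ 36 (mod 337)
7^7 ≡ 252 (mod 337)
7^8 ≡ 79 (mod 337)
7^12 ≡ 285 (mod 337)
7^14 ≡ 148 (mod 337)
7^16 ≡ 175 (mod 337)
7^21 ≡ 226 (mod 337)
7^24 ≡ 8 (mod 337)
7^28 ≡ 336 (mod 337)
7^42 ≡ 189 (mod 337)
7^48 ≡ 64 (mod 337)
7^56 ≡ 1 (mod 337) ✓
The smallest such exponent is 56, so the order of 7 is 56.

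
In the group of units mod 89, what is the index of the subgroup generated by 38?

1

ord(38) | φ(89) = 89 − 1 = 88 = 2^3 · 11.
Divisors of 88: 1, 2, 4, 8, 11, 22, 44, 88.
Test each divisor d:
38^1 ≡ 38 (mod 89)
38^2 ≡ 20 (mod 89)
38^4 ≡ 44 (mod 89)
38^8 ≡ 67 (mod 89)
38^11 ≡ 12 (mod 89)
38^22 ≡ 55 (mod 89)
38^44 ≡ 88 (mod 89)
38^88 ≡ 1 (mod 89) ✓
Thus |⟨38⟩| = ord(38) = 88.
[(Z/89Z)^× : ⟨38⟩] = 88/88 = 1.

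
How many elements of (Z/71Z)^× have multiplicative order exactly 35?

24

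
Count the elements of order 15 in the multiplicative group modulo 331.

8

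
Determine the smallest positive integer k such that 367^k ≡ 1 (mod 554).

The order of 367 must divide φ(554) = φ(2)·φ(277) = 1·276 = 276 = 2^2 · 3 · 23.
Divisors of 276: 1, 2, 3, 4, 6, 12, 23, 46, 69, 92, 138, 276.
Test each divisor d:
367^1 ≡ 367
367^2 ≡ 67
367^3 ≡ 213
367^4 ≡ 57
367^6 ≡ 495
367^12 ≡ 157
367^23 ≡ 437
367^46 ≡ 393
367^69 ≡ 1
Hence ord(367) = 69.

69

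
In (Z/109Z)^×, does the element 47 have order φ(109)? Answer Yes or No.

Yes

φ(109) = 109 − 1 = 108 = 2^2 · 3^3.
Test 47^(108/q) mod 109 for each prime factor q of 108:
47^54 ≡ 108 (mod 109)  [q = 2: ≢ 1 ✓]
47^36 ≡ 45 (mod 109)  [q = 3: ≢ 1 ✓]
None equal 1, so ord_109(47) = 108: 47 is a primitive root.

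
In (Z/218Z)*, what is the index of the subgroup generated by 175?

12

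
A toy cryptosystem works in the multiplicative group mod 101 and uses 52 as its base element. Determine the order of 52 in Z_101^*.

The order of 52 must divide φ(101) = 101 − 1 = 100 = 2^2 · 5^2.
Divisors of 100: 1, 2, 4, 5, 10, 20, 25, 50, 100.
Test each divisor d:
52^1 ≡ 52 (mod 101)
52^2 ≡ 78 (mod 101)
52^4 ≡ 24 (mod 101)
52^5 ≡ 36 (mod 101)
52^10 ≡ 84 (mod 101)
52^20 ≡ 87 (mod 101)
52^25 ≡ 1 (mod 101) ✓
The smallest such exponent is 25, so the order of 52 is 25.

25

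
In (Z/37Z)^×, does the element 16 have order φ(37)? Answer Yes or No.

φ(37) = 37 − 1 = 36 = 2^2 · 3^2.
Test 16^(36/q) mod 37 for each prime factor q of 36:
16^18 ≡ 1 (mod 37)  [q = 2: ≡ 1 ✗]
16^12 ≡ 26 (mod 37)  [q = 3: ≢ 1 ✓]
The check at q = 2 fails, so 16 generates a proper subgroup.

No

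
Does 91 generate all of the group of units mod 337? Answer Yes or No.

No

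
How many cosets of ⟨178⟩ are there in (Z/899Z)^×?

12

Since 178 ∈ (Z/899Z)^×, its order divides φ(899) = φ(29·31) = (29−1)·(31−1) = 28·30 = 840 = 2^3 · 3 · 5 · 7.
Divisors of 840: 1, 2, 3, 4, 5, 6, 7, 8, 10, 12, 14, 15, 20, 21, 24, 28, 30, 35, 40, 42, 56, 60, 70, 84, 105, 120, 140, 168, 210, 280, 420, 840.
Check 178^d mod 899 for each divisor in increasing order:
178^1 ≡ 178 (mod 899)
178^2 ≡ 219 (mod 899)
178^3 ≡ 325 (mod 899)
178^4 ≡ 314 (mod 899)
178^5 ≡ 154 (mod 899)
178^6 ≡ 442 (mod 899)
178^7 ≡ 463 (mod 899)
178^8 ≡ 605 (mod 899)
178^10 ≡ 342 (mod 899)
178^12 ≡ 281 (mod 899)
178^14 ≡ 407 (mod 899)
178^15 ≡ 526 (mod 899)
178^20 ≡ 94 (mod 899)
178^21 ≡ 550 (mod 899)
178^24 ≡ 748 (mod 899)
178^28 ≡ 233 (mod 899)
178^30 ≡ 683 (mod 899)
178^35 ≡ 898 (mod 899)
178^40 ≡ 745 (mod 899)
178^42 ≡ 436 (mod 899)
178^56 ≡ 349 (mod 899)
178^60 ≡ 807 (mod 899)
178^70 ≡ 1 (mod 899) ✓
The order of 178 is 70, so the subgroup it generates has 70 elements.
The index is φ(899) / ord(178) = 840 / 70 = 12.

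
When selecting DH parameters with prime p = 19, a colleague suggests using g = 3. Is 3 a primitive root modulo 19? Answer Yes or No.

Yes

φ(19) = 19 − 1 = 18 = 2 · 3^2.
Test 3^(18/q) mod 19 for each prime factor q of 18:
3^9 ≡ 18 (mod 19)  [q = 2: ≢ 1 ✓]
3^6 ≡ 7 (mod 19)  [q = 3: ≢ 1 ✓]
All checks pass, so 3 has order 18 and is a primitive root modulo 19.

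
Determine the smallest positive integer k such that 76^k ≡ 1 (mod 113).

112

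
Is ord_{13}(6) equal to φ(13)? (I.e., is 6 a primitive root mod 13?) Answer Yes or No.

Yes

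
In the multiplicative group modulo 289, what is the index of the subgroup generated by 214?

17

ord(214) | φ(289) = φ(17^2) = 17·(17−1) = 272 = 2^4 · 17.
Divisors of 272: 1, 2, 4, 8, 16, 17, 34, 68, 136, 272.
Compute 214^d (mod 289) for the divisors d until we hit 1:
214^1 ≡ 214 (mod 289)
214^2 ≡ 134 (mod 289)
214^4 ≡ 38 (mod 289)
214^8 ≡ 288 (mod 289)
214^16 ≡ 1 (mod 289) ✓
So ord_289(214) = 16, hence |⟨214⟩| = 16.
Index = |(Z/289Z)^×| / |⟨214⟩| = 272 / 16 = 17.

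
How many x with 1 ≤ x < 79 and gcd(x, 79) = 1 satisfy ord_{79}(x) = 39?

φ(79) = 79 − 1 = 78 = 2 · 3 · 13.
(Z/79Z)^× is cyclic (|G| = 78); a cyclic group of order m has exactly φ(d) elements of each order d | m, and none otherwise.
39 = 3 · 13 divides 78, and φ(39) = 24.

24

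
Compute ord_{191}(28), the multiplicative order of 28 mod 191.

190

The order of 28 must divide φ(191) = 191 − 1 = 190 = 2 · 5 · 19.
Divisors of 190: 1, 2, 5, 10, 19, 38, 95, 190.
Check 28^d mod 191 for each divisor in increasing order:
28^1 ≡ 28
28^2 ≡ 20
28^5 ≡ 122
28^10 ≡ 177
28^19 ≡ 7
28^38 ≡ 49
28^95 ≡ 190
28^190 ≡ 1
So ord_191(28) = 190.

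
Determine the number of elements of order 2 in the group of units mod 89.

φ(89) = 89 − 1 = 88 = 2^3 · 11.
Since (Z/89Z)^× is cyclic of order 88, the number of elements of order d is φ(d) when d | 88 and 0 otherwise.
2 | 88, and φ(2) = 2 − 1 = 1.

1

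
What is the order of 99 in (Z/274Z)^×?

Since 99 ∈ (Z/274Z)^×, its order divides φ(274) = φ(2)·φ(137) = 1·136 = 136 = 2^3 · 17.
Divisors of 136: 1, 2, 4, 8, 17, 34, 68, 136.
Evaluate successive powers at the divisors of 136:
99^1 ≡ 99 (mod 274)
99^2 ≡ 211 (mod 274)
99^4 ≡ 133 (mod 274)
99^8 ≡ 153 (mod 274)
99^17 ≡ 273 (mod 274)
99^34 ≡ 1 (mod 274) ✓
Hence ord(99) = 34.

34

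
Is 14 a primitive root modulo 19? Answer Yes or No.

φ(19) = 19 − 1 = 18 = 2 · 3^2.
Test 14^(18/q) mod 19 for each prime factor q of 18:
14^9 ≡ 18 (mod 19)  [q = 2: ≢ 1 ✓]
14^6 ≡ 7 (mod 19)  [q = 3: ≢ 1 ✓]
Every test exponent gives a nontrivial residue, hence 14 generates the full group.

Yes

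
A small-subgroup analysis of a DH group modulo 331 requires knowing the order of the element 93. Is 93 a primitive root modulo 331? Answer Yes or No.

φ(331) = 331 − 1 = 330 = 2 · 3 · 5 · 11.
Test 93^(330/q) mod 331 for each prime factor q of 330:
93^165 ≡ 330 (mod 331)  [q = 2: ≢ 1 ✓]
93^110 ≡ 31 (mod 331)  [q = 3: ≢ 1 ✓]
93^66 ≡ 64 (mod 331)  [q = 5: ≢ 1 ✓]
93^30 ≡ 270 (mod 331)  [q = 11: ≢ 1 ✓]
None equal 1, so ord_331(93) = 330: 93 is a primitive root.

Yes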